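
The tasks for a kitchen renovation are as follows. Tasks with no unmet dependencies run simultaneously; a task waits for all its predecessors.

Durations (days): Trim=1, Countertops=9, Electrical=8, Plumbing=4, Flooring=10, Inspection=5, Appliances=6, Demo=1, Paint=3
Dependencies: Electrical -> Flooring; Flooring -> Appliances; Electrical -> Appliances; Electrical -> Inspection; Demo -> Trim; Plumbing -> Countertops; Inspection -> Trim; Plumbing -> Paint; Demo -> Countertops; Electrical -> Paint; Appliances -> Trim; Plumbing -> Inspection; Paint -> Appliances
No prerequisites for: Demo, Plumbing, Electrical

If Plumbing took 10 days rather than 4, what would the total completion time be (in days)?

The binding path is Electrical→Flooring→Appliances→Trim = 8+10+6+1 = 25; finish at 25 days.
The longest path through Plumbing is only 14 days, so Plumbing has float 11.
No other chain overtakes it, so the finish is 25 days.

25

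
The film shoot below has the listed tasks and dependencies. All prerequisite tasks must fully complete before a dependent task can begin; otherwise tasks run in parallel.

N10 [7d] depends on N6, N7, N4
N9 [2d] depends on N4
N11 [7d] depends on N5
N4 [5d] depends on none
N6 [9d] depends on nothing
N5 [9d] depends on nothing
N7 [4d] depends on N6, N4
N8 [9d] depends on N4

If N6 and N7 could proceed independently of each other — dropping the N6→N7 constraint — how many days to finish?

Before: longest chain N6→N7→N10 = 9+4+7 = 20, finish 20.
Without N6→N7, N7's earliest start moves from 9 to 5.
New critical path: N4→N7→N10 = 5+4+7 = 16 ⇒ 16 days.

16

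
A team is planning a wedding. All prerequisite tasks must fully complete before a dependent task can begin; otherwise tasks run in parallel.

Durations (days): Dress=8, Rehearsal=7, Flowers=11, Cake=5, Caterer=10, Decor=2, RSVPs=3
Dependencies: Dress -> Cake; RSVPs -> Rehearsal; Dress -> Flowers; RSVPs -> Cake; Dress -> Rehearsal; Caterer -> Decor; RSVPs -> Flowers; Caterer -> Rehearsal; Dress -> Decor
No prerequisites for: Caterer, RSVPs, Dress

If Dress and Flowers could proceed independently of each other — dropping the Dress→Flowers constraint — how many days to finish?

17

Original critical path: Dress→Flowers = 8+11 = 19 ⇒ 19 days.
Without Dress→Flowers, Flowers's earliest start moves from 8 to 3.
After: Caterer→Rehearsal = 10+7 = 17 → 17 days.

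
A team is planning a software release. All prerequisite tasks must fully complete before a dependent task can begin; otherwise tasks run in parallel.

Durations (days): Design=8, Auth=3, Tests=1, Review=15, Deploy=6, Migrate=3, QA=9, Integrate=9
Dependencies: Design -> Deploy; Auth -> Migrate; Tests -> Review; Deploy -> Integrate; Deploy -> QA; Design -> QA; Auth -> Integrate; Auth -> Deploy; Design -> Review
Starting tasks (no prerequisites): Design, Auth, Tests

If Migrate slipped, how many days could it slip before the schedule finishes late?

17

Critical path: Design→Review = 8+15 = 23, so the finish is 23 days.
Migrate finishes as early as 6 and must finish by 23.
Slack of Migrate = 20 − 3 = 17 days.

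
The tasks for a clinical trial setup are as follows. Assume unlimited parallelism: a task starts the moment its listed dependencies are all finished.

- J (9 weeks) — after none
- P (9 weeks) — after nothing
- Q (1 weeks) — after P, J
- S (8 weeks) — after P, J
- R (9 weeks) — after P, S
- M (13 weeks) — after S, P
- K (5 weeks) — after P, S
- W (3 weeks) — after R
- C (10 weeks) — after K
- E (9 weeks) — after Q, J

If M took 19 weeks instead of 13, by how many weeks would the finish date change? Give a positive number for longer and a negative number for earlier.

4

Critical path before the change: J→S→K→C = 9+8+5+10 = 32 giving 32 weeks.
The longest path through M is only 30 weeks, so M has float 2.
The binding chain switches to J→S→M = 9+8+19 = 36; finish 36 weeks.
Change in finish: 36 − 32 = +4 weeks.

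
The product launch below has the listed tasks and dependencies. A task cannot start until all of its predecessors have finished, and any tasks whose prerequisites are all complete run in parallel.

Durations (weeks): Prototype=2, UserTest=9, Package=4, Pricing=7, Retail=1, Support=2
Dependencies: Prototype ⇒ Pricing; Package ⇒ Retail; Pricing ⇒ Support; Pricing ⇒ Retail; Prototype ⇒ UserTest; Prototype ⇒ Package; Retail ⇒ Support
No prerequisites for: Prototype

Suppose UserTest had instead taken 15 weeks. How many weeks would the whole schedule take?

17

Baseline: Prototype→Pricing→Retail→Support = 2+7+1+2 = 12 → 12 weeks.
UserTest has 1 week of float (longest path through it is 11).
Now Prototype→UserTest = 2+15 = 17 is longest, so the finish becomes 17 weeks.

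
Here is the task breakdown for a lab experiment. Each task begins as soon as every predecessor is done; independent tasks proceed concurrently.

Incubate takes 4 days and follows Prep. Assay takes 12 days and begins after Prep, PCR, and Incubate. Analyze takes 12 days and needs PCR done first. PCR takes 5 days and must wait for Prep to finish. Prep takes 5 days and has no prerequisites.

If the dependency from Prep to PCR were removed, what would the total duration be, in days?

Original critical path: Prep→PCR→Assay = 5+5+12 = 22 ⇒ 22 days.
Without Prep→PCR, PCR's earliest start moves from 5 to 0.
After: Prep→Incubate→Assay = 5+4+12 = 21 → 21 days.

21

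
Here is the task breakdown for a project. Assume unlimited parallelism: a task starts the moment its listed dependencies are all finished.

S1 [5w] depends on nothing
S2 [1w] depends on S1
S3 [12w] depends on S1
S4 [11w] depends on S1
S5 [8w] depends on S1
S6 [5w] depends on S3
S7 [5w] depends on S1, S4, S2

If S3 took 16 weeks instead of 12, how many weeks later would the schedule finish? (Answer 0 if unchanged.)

4

The binding path is S1→S3→S6 = 5+12+5 = 22; finish at 22 weeks.
S3 lies on that path, so at 16 weeks the path becomes 26 weeks.
That remains the longest chain; total 26 weeks.
Change in finish: 26 − 22 = +4 weeks.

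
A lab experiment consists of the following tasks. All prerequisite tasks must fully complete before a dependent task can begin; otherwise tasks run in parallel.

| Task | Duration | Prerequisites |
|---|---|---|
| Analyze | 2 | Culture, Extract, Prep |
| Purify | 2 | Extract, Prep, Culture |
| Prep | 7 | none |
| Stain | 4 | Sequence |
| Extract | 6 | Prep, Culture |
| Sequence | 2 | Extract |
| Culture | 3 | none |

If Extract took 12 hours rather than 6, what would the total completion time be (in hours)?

25

Actual critical path: Prep→Extract→Sequence→Stain = 7+6+2+4 = 19 ⇒ 19 hours.
Extract lies on that path, so at 12 hours the path becomes 25 hours.
The critical path is still Prep→Extract→Sequence→Stain; finish is now 25 hours.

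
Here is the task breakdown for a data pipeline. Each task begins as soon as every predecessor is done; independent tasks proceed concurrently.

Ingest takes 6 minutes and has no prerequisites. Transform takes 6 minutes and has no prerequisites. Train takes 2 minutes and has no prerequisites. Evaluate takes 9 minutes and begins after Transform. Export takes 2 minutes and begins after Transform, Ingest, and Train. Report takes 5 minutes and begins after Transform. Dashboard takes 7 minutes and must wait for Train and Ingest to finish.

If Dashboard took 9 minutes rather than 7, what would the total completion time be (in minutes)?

15

Actual critical path: Transform→Evaluate = 6+9 = 15 ⇒ 15 minutes.
Dashboard has 2 minutes of float (longest path through it is 13).
New critical path: Ingest→Dashboard = 6+9 = 15 ⇒ 15 minutes.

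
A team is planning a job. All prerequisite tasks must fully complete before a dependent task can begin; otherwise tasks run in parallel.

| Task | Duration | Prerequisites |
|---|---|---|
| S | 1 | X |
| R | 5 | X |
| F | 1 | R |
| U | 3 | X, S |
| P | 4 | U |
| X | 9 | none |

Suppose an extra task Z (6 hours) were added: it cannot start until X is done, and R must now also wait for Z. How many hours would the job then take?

21

Originally the job takes 17 hours.
With Z inserted, R now waits for max(X, Z).
New critical path: X→Z→R→F = 9+6+5+1 = 21 ⇒ 21 hours.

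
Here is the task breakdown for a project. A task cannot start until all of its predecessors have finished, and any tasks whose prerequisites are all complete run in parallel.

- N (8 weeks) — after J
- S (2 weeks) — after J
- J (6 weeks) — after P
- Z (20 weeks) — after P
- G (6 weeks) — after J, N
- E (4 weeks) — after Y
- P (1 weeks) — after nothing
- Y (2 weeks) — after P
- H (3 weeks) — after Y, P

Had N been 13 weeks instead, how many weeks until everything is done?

Baseline: P→J→N→G = 1+6+8+6 = 21 → 21 weeks.
Since N is critical, the +5 change carries straight to that chain (now 26 weeks).
The critical path is still P→J→N→G; finish is now 26 weeks.

26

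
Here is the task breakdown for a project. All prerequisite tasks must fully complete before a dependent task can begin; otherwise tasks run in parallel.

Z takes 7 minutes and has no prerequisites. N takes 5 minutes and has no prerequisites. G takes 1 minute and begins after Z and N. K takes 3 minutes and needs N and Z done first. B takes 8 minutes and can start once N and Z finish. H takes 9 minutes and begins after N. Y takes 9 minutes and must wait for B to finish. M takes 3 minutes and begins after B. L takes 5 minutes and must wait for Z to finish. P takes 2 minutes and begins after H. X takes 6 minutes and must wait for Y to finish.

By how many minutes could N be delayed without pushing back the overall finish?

2

Z→B→Y→X = 7+8+9+6 = 30 sets the makespan at 30 minutes.
The longest chain containing N totals 28 minutes.
Float = 30 − 28 = 2.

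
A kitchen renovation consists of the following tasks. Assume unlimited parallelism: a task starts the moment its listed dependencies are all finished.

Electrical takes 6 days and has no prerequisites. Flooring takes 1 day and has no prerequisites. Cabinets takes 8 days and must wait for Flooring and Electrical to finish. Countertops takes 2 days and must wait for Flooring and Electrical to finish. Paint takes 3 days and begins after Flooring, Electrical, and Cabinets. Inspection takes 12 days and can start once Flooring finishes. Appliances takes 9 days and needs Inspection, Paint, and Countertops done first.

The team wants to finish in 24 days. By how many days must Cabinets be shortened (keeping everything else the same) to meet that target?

Current finish: 26 days; target: 24.
Cabinets is on every critical path, so each day cut from Cabinets cuts the finish by one (this holds down to a finish of 22).
Need 26 − 24 = 2 days off Cabinets → Cabinets becomes 6 days, finish becomes 24.

2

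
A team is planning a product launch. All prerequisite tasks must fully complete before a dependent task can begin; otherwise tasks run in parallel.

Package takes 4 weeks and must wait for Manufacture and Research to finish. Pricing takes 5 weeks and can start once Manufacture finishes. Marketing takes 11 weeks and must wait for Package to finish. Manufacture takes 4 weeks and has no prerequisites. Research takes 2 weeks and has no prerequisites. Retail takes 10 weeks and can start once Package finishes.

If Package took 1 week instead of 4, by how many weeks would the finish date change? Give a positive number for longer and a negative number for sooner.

Critical path before the change: Manufacture→Package→Marketing = 4+4+11 = 19 giving 19 weeks.
Since Package is critical, the -3 change carries straight to that chain (now 16 weeks).
No other chain overtakes it, so the finish is 16 weeks.
Change in finish: 16 − 19 = -3 weeks.

-3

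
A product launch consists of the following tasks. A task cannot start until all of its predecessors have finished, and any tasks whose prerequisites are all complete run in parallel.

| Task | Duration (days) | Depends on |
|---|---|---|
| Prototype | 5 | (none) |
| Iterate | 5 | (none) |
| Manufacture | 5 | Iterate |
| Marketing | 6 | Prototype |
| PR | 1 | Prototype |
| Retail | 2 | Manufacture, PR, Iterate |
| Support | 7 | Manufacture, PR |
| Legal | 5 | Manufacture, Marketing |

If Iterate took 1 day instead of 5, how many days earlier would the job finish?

1

As given, the longest chain is Iterate→Manufacture→Support = 5+5+7 = 17, so the finish is 17 days.
Since Iterate is critical, the -4 change carries straight to that chain (now 13 days).
New critical path: Prototype→Marketing→Legal = 5+6+5 = 16 ⇒ 16 days.
Change in finish: 16 − 17 = -1 days.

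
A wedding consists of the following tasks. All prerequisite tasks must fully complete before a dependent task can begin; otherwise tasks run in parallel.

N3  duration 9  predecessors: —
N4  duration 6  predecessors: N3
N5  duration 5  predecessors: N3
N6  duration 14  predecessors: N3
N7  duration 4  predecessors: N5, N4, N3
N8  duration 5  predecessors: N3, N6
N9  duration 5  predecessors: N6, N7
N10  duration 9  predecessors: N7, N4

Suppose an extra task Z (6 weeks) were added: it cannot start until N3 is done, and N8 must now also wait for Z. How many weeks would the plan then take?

Originally the plan takes 28 weeks.
With Z inserted, N8 now waits for max(N3, N6, Z).
New critical path: N3→N4→N7→N10 = 9+6+4+9 = 28 ⇒ 28 weeks.

28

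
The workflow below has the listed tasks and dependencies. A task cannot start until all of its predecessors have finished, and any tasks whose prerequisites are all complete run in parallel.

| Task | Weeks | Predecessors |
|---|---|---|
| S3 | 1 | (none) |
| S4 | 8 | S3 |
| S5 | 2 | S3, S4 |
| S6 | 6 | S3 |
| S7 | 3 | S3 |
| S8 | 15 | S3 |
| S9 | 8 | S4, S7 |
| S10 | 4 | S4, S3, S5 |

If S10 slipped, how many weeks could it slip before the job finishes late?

2

The longest chain is S3→S4→S9 = 1+8+8 = 17; overall finish 17 weeks.
The longest chain containing S10 totals 15 weeks.
So S10 can slip 17 − 15 = 2 weeks.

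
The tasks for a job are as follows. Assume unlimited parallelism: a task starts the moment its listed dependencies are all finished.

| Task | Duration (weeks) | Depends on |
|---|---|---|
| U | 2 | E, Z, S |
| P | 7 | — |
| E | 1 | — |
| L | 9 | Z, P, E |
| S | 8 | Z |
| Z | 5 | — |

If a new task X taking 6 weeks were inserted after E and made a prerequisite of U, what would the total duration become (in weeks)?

16

Originally the project takes 16 weeks.
With X inserted, U now waits for max(E, Z, S, X).
New critical path: P→L = 7+9 = 16 ⇒ 16 weeks.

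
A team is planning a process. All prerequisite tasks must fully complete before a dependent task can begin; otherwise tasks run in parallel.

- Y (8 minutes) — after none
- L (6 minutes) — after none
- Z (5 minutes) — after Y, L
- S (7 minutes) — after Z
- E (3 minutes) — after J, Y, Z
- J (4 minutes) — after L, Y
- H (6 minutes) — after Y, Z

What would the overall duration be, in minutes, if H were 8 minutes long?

As given, the longest chain is Y→Z→S = 8+5+7 = 20, so the finish is 20 minutes.
H is off the critical path — its longest chain is 19 minutes, giving 1 of slack.
Now Y→Z→H = 8+5+8 = 21 is longest, so the finish becomes 21 minutes.

21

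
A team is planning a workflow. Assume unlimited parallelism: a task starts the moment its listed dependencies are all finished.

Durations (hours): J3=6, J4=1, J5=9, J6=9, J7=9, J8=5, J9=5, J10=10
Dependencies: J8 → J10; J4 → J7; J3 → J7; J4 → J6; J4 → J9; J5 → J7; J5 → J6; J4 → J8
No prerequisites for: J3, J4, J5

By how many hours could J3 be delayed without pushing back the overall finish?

3

The longest chain is J5→J6 = 9+9 = 18; overall finish 18 hours.
The longest chain containing J3 totals 15 hours.
Float = 18 − 15 = 3.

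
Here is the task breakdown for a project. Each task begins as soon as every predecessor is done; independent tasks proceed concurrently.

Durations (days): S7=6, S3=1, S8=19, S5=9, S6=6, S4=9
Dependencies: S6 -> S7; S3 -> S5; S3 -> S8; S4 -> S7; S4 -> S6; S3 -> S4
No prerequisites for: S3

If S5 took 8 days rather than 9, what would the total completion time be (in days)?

Critical path before the change: S3→S4→S6→S7 = 1+9+6+6 = 22 giving 22 days.
S5 has 12 days of float (longest path through it is 10).
No other chain overtakes it, so the finish is 22 days.

22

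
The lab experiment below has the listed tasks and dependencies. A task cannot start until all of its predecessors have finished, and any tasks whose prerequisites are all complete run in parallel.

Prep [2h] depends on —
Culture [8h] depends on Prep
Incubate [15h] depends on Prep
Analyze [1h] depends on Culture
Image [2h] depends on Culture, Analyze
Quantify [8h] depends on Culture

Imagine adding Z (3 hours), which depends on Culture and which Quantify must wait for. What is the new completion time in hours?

Originally the schedule takes 18 hours.
With Z inserted, Quantify now waits for max(Culture, Z).
New critical path: Prep→Culture→Z→Quantify = 2+8+3+8 = 21 ⇒ 21 hours.

21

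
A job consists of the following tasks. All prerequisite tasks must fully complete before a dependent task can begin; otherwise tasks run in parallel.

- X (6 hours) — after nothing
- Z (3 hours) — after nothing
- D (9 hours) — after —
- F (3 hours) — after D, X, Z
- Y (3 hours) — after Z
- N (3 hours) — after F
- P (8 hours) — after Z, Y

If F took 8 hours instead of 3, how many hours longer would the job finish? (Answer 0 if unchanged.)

5

Actual critical path: D→F→N = 9+3+3 = 15 ⇒ 15 hours.
F lies on that path, so at 8 hours the path becomes 20 hours.
No other chain overtakes it, so the finish is 20 hours.
Change in finish: 20 − 15 = +5 hours.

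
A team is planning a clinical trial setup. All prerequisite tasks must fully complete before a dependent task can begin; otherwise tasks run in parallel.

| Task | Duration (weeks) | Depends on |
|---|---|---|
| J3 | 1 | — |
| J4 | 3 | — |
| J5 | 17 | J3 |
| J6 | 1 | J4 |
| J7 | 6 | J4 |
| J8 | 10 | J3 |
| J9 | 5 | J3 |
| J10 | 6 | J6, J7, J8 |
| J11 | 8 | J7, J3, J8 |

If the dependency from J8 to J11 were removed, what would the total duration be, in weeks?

Before: longest chain J3→J8→J11 = 1+10+8 = 19, finish 19.
Without J8→J11, J11's earliest start moves from 11 to 9.
The longest chain is now J3→J5 = 1+17 = 18, so the clinical trial setup takes 18 weeks.

18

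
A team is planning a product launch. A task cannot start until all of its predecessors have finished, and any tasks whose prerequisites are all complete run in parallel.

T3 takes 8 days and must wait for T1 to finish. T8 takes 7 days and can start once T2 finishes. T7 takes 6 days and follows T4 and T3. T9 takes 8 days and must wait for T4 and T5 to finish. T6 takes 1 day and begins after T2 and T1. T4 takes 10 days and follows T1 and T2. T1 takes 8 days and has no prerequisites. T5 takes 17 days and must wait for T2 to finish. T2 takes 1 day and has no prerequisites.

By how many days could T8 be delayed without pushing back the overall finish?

Critical path: T1→T4→T9 = 8+10+8 = 26, so the finish is 26 days.
Longest path through T8: 8 days (earliest finish 8, latest finish 26).
So T8 can slip 26 − 8 = 18 days.

18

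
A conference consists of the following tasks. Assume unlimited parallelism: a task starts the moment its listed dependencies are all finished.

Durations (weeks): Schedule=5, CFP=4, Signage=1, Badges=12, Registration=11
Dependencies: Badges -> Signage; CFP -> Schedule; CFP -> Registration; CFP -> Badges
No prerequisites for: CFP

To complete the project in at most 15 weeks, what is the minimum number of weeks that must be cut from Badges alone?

Current finish: 17 weeks; target: 15.
Badges is on every critical path, so each week cut from Badges cuts the finish by one (this holds down to a finish of 15).
Need 17 − 15 = 2 weeks off Badges → Badges becomes 10 weeks, finish becomes 15.

2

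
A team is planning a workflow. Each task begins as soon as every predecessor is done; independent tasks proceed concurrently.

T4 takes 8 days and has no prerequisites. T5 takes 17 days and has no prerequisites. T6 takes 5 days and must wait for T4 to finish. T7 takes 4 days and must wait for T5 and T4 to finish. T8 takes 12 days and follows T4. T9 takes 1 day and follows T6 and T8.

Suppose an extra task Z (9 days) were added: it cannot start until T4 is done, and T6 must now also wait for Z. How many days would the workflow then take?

Originally the workflow takes 21 days.
With Z inserted, T6 now waits for max(T4, Z).
New critical path: T4→Z→T6→T9 = 8+9+5+1 = 23 ⇒ 23 days.

23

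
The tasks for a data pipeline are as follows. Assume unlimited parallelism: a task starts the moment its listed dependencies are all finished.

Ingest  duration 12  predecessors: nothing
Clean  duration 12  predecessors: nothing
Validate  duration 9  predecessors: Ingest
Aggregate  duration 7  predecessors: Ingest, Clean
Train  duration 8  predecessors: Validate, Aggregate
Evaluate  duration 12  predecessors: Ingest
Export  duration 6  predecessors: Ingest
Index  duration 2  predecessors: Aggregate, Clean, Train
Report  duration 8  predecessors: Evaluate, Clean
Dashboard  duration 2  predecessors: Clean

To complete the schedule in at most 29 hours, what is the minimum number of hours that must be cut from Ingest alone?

Current finish: 32 hours; target: 29.
Ingest is on every critical path, so each hour cut from Ingest cuts the finish by one (this holds down to a finish of 29).
Need 32 − 29 = 3 hours off Ingest → Ingest becomes 9 hours, finish becomes 29.

3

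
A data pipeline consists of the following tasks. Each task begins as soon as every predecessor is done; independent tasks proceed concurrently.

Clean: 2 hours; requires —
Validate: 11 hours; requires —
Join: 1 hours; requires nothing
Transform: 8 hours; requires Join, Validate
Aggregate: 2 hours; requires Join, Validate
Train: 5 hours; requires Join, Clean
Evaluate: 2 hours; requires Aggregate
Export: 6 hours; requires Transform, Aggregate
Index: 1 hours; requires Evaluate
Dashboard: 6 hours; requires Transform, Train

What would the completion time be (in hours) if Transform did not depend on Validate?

19

Original critical path: Validate→Transform→Export = 11+8+6 = 25 ⇒ 25 hours.
Without Validate→Transform, Transform's earliest start moves from 11 to 1.
After: Validate→Aggregate→Export = 11+2+6 = 19 → 19 hours.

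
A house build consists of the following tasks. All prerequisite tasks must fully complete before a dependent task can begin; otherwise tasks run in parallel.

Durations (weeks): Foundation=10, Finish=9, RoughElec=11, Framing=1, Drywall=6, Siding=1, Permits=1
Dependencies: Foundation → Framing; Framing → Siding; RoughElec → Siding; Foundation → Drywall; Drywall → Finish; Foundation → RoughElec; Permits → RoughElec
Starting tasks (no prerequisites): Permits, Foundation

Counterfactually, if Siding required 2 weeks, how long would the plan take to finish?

Baseline: Foundation→Drywall→Finish = 10+6+9 = 25 → 25 weeks.
The longest path through Siding is only 22 weeks, so Siding has float 3.
No other chain overtakes it, so the finish is 25 weeks.

25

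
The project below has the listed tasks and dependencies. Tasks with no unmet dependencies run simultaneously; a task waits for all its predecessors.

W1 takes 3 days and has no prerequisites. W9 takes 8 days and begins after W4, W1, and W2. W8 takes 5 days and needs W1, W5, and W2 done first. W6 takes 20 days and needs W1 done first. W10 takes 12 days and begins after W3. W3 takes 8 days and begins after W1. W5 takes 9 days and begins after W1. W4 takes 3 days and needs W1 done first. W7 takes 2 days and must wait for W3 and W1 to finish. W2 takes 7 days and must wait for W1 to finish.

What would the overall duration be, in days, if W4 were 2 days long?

The binding path is W1→W3→W10 = 3+8+12 = 23; finish at 23 days.
W4 is off the critical path — its longest chain is 14 days, giving 9 of slack.
The critical path is still W1→W3→W10; finish is now 23 days.

23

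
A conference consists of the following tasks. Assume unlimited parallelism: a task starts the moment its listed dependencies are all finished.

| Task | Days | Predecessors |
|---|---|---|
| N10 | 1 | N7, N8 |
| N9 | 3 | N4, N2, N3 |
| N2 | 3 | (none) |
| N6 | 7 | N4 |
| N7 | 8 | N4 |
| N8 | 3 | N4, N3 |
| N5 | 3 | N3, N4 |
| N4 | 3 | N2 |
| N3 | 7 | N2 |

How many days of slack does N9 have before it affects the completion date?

Critical path: N2→N4→N7→N10 = 3+3+8+1 = 15, so the finish is 15 days.
Longest path through N9: 13 days (earliest finish 13, latest finish 15).
Float = 15 − 13 = 2.

2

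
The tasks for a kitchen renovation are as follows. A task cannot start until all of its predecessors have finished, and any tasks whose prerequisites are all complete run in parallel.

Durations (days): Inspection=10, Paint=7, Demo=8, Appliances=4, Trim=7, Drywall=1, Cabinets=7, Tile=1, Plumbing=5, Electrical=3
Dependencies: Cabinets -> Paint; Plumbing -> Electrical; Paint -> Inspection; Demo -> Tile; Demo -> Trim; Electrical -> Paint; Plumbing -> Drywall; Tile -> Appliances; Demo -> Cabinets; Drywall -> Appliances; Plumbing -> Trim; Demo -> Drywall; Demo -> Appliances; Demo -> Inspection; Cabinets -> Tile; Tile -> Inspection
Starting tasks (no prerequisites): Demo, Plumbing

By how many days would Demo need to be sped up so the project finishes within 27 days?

5

Current finish: 32 days; target: 27.
Demo is on every critical path, so each day cut from Demo cuts the finish by one (this holds down to a finish of 25).
Need 32 − 27 = 5 days off Demo → Demo becomes 3 days, finish becomes 27.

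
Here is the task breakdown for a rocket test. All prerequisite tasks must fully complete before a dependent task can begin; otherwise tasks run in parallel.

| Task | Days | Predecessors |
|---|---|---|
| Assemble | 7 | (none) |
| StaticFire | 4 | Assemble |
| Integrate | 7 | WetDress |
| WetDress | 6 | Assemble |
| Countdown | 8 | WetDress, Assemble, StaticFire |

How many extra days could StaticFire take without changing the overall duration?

2

Assemble→WetDress→Countdown = 7+6+8 = 21 sets the makespan at 21 days.
Longest path through StaticFire: 19 days (earliest finish 11, latest finish 13).
So StaticFire can slip 13 − 11 = 2 days.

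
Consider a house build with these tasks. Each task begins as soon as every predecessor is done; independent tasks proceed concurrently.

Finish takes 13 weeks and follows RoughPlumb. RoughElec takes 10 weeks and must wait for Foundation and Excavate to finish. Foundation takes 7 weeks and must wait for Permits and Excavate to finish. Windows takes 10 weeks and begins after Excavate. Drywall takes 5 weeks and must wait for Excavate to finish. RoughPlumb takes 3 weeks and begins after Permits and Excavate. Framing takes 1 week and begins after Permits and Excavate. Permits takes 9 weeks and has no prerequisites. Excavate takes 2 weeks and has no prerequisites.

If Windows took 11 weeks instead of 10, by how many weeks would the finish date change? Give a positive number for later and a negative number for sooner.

0

Critical path before the change: Permits→Foundation→RoughElec = 9+7+10 = 26 giving 26 weeks.
Windows has 14 weeks of float (longest path through it is 12).
The critical path is still Permits→Foundation→RoughElec; finish is now 26 weeks.
Change in finish: 26 − 26 = +0 weeks.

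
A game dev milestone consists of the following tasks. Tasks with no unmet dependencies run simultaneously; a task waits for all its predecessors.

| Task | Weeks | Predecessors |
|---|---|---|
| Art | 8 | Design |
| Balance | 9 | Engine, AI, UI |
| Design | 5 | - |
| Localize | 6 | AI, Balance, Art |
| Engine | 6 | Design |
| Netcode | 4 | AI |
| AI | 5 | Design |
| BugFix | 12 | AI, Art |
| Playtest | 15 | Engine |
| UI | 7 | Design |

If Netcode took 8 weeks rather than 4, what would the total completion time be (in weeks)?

27

The binding path is Design→UI→Balance→Localize = 5+7+9+6 = 27; finish at 27 weeks.
The longest path through Netcode is only 14 weeks, so Netcode has float 13.
That remains the longest chain; total 27 weeks.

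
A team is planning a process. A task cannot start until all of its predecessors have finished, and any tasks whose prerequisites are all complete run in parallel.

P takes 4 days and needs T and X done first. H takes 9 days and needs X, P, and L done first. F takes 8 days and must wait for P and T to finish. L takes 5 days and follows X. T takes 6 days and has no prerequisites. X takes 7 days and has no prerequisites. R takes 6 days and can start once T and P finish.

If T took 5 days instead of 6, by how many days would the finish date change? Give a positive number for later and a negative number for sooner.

0

Actual critical path: X→L→H = 7+5+9 = 21 ⇒ 21 days.
The longest path through T is only 19 days, so T has float 2.
No other chain overtakes it, so the finish is 21 days.
Change in finish: 21 − 21 = +0 days.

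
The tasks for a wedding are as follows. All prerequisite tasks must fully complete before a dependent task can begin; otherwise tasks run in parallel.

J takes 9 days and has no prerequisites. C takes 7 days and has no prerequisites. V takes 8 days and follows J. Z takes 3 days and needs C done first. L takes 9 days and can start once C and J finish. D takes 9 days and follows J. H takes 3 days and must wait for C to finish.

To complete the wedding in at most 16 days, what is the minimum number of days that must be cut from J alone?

Current finish: 18 days; target: 16.
J is on every critical path, so each day cut from J cuts the finish by one (this holds down to a finish of 16).
Need 18 − 16 = 2 days off J → J becomes 7 days, finish becomes 16.

2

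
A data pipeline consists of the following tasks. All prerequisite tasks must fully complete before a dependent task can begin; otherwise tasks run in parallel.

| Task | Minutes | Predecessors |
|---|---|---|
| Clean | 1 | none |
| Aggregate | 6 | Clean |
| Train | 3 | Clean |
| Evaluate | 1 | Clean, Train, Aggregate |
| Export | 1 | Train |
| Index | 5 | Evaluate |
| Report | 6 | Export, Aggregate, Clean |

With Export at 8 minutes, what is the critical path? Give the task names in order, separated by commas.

Clean, Train, Export, Report

As given, the longest chain is Clean→Aggregate→Evaluate→Index = 1+6+1+5 = 13, so the finish is 13 minutes.
Export has 2 minutes of float (longest path through it is 11).
The binding chain switches to Clean→Train→Export→Report = 1+3+8+6 = 18; finish 18 minutes.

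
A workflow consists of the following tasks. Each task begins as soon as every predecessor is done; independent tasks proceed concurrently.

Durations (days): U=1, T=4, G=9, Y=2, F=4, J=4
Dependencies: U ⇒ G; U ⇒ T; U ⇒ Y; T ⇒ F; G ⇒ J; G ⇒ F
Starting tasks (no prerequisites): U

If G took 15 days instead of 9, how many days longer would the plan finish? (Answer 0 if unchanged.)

As given, the longest chain is U→G→F = 1+9+4 = 14, so the finish is 14 days.
G is on the critical path; changing it to 15 makes that path 20 days.
The critical path is still U→G→F; finish is now 20 days.
Change in finish: 20 − 14 = +6 days.

6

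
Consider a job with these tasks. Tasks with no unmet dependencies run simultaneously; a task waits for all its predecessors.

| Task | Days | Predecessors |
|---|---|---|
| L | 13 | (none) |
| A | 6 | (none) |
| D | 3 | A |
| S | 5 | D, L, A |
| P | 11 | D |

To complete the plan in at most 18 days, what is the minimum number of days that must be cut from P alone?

Current finish: 20 days; target: 18.
P is on every critical path, so each day cut from P cuts the finish by one (this holds down to a finish of 18).
Need 20 − 18 = 2 days off P → P becomes 9 days, finish becomes 18.

2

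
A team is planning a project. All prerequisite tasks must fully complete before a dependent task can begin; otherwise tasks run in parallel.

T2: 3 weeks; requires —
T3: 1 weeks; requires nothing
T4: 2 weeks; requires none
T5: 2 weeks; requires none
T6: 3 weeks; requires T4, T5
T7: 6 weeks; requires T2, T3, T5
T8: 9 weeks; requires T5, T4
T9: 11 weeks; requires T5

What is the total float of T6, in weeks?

Critical path: T5→T9 = 2+11 = 13, so the finish is 13 weeks.
T6 finishes as early as 5 and must finish by 13.
So T6 can slip 13 − 5 = 8 weeks.

8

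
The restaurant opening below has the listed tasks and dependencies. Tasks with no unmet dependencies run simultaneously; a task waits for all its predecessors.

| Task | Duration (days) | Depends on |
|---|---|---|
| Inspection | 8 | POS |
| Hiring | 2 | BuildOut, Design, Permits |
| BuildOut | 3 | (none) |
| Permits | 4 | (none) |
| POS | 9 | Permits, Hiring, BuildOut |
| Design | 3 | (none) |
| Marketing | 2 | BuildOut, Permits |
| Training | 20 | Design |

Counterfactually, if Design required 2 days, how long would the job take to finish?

23

Critical path before the change: Design→Training = 3+20 = 23 giving 23 days.
Design is on the critical path; changing it to 2 makes that path 22 days.
New critical path: Permits→Hiring→POS→Inspection = 4+2+9+8 = 23 ⇒ 23 days.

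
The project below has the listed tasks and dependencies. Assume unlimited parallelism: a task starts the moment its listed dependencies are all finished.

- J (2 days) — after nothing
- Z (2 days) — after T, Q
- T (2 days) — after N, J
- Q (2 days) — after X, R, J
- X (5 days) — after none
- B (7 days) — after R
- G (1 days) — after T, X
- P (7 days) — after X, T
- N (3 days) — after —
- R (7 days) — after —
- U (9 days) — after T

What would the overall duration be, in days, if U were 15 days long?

As given, the longest chain is N→T→U = 3+2+9 = 14, so the finish is 14 days.
U is on the critical path; changing it to 15 makes that path 20 days.
No other chain overtakes it, so the finish is 20 days.

20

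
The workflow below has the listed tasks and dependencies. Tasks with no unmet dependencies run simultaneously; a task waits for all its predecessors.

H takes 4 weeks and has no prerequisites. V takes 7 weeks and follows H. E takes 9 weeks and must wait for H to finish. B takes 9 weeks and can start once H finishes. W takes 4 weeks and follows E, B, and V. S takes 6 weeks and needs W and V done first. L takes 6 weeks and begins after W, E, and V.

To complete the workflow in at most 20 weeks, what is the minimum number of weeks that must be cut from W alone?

Current finish: 23 weeks; target: 20.
W is on every critical path, so each week cut from W cuts the finish by one (this holds down to a finish of 20).
Need 23 − 20 = 3 weeks off W → W becomes 1 week, finish becomes 20.

3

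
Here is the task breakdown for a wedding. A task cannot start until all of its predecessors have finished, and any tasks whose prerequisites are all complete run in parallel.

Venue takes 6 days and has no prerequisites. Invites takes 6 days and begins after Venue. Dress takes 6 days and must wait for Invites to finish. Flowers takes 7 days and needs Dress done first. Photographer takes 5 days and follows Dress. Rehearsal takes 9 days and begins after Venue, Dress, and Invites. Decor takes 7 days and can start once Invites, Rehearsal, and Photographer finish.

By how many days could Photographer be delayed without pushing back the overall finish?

4

Venue→Invites→Dress→Rehearsal→Decor = 6+6+6+9+7 = 34 sets the makespan at 34 days.
Longest path through Photographer: 30 days (earliest finish 23, latest finish 27).
Float = 34 − 30 = 4.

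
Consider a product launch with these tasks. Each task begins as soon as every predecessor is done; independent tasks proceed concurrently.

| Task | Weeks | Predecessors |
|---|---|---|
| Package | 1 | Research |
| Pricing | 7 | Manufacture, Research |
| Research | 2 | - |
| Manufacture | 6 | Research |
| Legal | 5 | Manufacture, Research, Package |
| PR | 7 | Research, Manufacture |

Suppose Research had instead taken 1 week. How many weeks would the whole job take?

14

The binding path is Research→Manufacture→Pricing = 2+6+7 = 15; finish at 15 weeks.
Since Research is critical, the -1 change carries straight to that chain (now 14 weeks).
No other chain overtakes it, so the finish is 14 weeks.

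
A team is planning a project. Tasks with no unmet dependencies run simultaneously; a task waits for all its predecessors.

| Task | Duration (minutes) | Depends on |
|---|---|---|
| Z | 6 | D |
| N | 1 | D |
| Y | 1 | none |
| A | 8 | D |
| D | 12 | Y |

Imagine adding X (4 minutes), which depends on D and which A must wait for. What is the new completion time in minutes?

25

Originally the project takes 21 minutes.
With X inserted, A now waits for max(D, X).
New critical path: Y→D→X→A = 1+12+4+8 = 25 ⇒ 25 minutes.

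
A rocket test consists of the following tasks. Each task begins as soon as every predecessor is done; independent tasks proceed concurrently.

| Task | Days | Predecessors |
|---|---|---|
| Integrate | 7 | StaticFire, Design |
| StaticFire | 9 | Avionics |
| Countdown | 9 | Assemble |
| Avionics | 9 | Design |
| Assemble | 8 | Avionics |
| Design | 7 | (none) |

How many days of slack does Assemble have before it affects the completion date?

0

Design→Avionics→Assemble→Countdown = 7+9+8+9 = 33 sets the makespan at 33 days.
Assemble finishes as early as 24 and must finish by 24.
Float = 33 − 33 = 0.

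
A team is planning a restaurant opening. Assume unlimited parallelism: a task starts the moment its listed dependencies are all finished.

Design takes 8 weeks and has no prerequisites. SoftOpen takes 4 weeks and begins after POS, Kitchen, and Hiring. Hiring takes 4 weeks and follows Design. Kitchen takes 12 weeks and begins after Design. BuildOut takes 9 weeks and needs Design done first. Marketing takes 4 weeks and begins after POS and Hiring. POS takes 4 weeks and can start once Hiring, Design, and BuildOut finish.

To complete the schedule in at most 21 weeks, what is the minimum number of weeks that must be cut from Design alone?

Current finish: 25 weeks; target: 21.
Design is on every critical path, so each week cut from Design cuts the finish by one (this holds down to a finish of 18).
Need 25 − 21 = 4 weeks off Design → Design becomes 4 weeks, finish becomes 21.

4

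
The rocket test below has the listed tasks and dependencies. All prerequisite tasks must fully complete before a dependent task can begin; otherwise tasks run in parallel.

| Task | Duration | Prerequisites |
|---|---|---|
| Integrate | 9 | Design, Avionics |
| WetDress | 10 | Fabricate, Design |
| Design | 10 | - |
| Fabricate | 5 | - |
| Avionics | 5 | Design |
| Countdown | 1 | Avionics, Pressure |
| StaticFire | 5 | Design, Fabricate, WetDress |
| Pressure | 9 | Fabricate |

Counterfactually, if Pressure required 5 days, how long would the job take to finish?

Baseline: Design→WetDress→StaticFire = 10+10+5 = 25 → 25 days.
The longest path through Pressure is only 15 days, so Pressure has float 10.
That remains the longest chain; total 25 days.

25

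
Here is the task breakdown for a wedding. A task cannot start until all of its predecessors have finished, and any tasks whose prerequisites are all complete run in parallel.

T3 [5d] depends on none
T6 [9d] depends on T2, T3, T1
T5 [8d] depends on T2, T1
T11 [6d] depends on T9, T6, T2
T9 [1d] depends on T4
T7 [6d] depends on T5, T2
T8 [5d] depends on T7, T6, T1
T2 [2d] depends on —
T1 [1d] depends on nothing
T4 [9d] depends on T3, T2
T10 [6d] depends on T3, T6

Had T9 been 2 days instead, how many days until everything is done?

The binding path is T3→T4→T9→T11 = 5+9+1+6 = 21; finish at 21 days.
T9 lies on that path, so at 2 days the path becomes 22 days.
The critical path is still T3→T4→T9→T11; finish is now 22 days.

22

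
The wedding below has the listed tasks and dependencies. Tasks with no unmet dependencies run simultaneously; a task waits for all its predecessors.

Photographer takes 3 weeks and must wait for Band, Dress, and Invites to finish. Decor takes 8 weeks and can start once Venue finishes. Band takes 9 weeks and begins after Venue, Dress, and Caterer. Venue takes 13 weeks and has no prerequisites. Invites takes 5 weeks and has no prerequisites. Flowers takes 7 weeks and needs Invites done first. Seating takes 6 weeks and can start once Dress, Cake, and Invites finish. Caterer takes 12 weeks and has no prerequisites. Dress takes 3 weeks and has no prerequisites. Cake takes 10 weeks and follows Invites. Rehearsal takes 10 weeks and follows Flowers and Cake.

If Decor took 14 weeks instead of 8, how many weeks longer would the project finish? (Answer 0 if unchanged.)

2

The binding path is Venue→Band→Photographer = 13+9+3 = 25; finish at 25 weeks.
Decor is off the critical path — its longest chain is 21 weeks, giving 4 of slack.
Now Venue→Decor = 13+14 = 27 is longest, so the finish becomes 27 weeks.
Change in finish: 27 − 25 = +2 weeks.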